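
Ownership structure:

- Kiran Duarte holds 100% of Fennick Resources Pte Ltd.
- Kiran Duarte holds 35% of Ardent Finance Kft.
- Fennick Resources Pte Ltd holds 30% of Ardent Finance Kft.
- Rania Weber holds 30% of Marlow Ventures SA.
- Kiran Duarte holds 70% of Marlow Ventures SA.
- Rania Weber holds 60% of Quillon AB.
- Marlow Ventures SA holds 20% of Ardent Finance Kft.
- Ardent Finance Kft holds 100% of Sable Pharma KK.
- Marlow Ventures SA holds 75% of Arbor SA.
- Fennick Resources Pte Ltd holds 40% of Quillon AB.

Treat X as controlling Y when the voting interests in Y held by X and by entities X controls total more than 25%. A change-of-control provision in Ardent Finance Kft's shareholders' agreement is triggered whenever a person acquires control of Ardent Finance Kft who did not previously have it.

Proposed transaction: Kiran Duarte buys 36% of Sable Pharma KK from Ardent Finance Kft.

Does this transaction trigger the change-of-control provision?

No

The purchase adds only to Kiran's holdings (Ardent's stake shrinks), so Kiran is the only person who could newly come to control Ardent.
Kiran holds 100% of Fennick, so Kiran controls Fennick.
Kiran holds 70% of Marlow, so Kiran controls Marlow.
Kiran and Marlow and Fennick together hold 35% + 20% + 30% = 85% of Ardent, so Kiran controls Ardent.
So Kiran already controls Ardent before the transaction.
After the purchase, Kiran holds 36% of Sable directly, and Ardent's stake falls to 64%.
Kiran controlled Ardent already, so this is not a new person acquiring control; every other person's position is unchanged or reduced.
No new person acquires control, so the clause is not triggered.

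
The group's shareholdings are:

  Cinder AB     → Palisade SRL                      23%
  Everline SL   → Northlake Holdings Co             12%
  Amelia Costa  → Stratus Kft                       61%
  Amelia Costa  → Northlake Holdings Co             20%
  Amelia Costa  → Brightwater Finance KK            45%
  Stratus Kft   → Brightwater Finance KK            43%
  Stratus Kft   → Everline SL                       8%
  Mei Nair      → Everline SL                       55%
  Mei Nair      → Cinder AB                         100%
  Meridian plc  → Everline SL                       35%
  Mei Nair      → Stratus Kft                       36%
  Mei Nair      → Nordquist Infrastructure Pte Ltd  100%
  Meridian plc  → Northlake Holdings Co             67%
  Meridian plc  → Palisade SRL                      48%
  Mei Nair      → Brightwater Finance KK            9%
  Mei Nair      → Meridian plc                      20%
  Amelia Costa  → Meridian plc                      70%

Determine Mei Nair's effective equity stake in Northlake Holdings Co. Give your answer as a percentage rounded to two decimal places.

Mei reaches Northlake along 4 paths.
Via Meridian: 20% × 67% = 13.4%.
Via Everline: 55% × 12% = 6.6%.
Via Stratus → Everline: 36% × 8% × 12% = 0.3456%.
Via Meridian → Everline: 20% × 35% × 12% = 0.84%.
Total: 13.4% + 6.6% + 0.3456% + 0.84% = 21.1856%.
Rounded: 21.19%.

21.19%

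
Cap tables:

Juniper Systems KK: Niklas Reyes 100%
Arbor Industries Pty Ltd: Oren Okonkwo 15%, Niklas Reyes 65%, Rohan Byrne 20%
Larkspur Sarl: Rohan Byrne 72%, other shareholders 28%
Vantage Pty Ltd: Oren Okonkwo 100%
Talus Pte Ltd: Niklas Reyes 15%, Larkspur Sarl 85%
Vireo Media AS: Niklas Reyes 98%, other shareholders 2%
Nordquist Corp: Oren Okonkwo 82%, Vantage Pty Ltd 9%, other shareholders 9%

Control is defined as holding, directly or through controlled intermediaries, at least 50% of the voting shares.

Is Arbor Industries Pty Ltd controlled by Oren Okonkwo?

No

Oren holds 100% of Vantage, so Oren controls Vantage.
Oren and Vantage together hold 82% + 9% = 91% of Nordquist, so Oren controls Nordquist.
In Arbor, Oren's side holds only 15%, not ≥ 50%.
So Oren does not control Arbor.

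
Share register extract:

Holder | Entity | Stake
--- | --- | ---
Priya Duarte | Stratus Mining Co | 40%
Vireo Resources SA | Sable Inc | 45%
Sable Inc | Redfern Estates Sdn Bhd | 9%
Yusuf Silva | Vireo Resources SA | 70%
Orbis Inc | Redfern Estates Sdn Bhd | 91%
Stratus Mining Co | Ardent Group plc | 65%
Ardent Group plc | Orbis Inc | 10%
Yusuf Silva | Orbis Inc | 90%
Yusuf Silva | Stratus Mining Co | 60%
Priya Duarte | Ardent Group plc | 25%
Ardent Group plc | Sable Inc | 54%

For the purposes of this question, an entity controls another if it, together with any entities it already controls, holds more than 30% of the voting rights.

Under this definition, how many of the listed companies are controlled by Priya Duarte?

Priya holds 40% of Stratus, so Priya controls Stratus.
Priya and Stratus together hold 25% + 65% = 90% of Ardent, so Priya controls Ardent.
Ardent holds 54% of Sable, so Priya controls Sable.
No other company's threshold is met.
Priya controls 3 companies.

3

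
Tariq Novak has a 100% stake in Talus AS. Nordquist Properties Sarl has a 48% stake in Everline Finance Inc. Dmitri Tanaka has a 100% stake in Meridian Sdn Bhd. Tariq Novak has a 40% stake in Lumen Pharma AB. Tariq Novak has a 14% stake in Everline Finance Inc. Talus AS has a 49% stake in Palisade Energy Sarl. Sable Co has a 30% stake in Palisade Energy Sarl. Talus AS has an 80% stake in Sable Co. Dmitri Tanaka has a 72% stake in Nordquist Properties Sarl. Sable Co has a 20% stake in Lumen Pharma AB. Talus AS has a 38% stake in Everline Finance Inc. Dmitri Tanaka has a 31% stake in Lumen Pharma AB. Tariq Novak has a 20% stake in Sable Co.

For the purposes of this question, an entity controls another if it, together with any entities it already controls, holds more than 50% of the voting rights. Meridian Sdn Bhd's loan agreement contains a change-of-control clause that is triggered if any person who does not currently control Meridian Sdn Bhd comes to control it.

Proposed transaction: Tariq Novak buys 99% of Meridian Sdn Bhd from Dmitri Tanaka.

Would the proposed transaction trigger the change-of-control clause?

The purchase adds only to Tariq's holdings (Dmitri's stake shrinks), so Tariq is the only person who could newly come to control Meridian.
Tariq holds 100% of Talus, so Tariq controls Talus.
Tariq and Talus together hold 20% + 80% = 100% of Sable, so Tariq controls Sable.
Sable and Tariq together hold 20% + 40% = 60% of Lumen, so Tariq controls Lumen.
Talus and Tariq together hold 38% + 14% = 52% of Everline, so Tariq controls Everline.
Talus and Sable together hold 49% + 30% = 79% of Palisade, so Tariq controls Palisade.
Neither Tariq nor any entity Tariq controls holds any voting interest in Meridian.
So before the transaction, Tariq does not control Meridian.
After the purchase, Tariq holds 99% of Meridian directly, and Dmitri's stake falls to 1%.
Tariq holds 99% of Meridian, so Tariq controls Meridian.
Tariq did not control Meridian before and does after, so the clause is triggered.

Yes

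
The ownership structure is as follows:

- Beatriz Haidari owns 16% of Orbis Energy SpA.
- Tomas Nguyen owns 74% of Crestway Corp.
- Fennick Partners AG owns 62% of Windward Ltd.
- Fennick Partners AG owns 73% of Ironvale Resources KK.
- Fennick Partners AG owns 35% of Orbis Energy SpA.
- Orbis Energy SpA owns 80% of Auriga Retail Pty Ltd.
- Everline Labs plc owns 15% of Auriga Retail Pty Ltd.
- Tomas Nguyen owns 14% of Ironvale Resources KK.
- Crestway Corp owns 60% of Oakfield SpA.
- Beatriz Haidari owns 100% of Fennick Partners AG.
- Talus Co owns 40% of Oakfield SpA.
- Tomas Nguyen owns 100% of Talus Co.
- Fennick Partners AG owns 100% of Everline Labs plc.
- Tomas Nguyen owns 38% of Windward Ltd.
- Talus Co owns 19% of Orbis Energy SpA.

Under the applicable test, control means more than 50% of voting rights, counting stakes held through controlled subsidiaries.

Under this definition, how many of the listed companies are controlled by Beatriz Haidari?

6

Beatriz holds 100% of Fennick, so Beatriz controls Fennick.
Fennick holds 62% of Windward, so Beatriz controls Windward.
Fennick holds 100% of Everline, so Beatriz controls Everline.
Fennick and Beatriz together hold 35% + 16% = 51% of Orbis, so Beatriz controls Orbis.
Orbis and Everline together hold 80% + 15% = 95% of Auriga, so Beatriz controls Auriga.
Fennick holds 73% of Ironvale, so Beatriz controls Ironvale.
No other company's threshold is met.
Beatriz controls 6 companies.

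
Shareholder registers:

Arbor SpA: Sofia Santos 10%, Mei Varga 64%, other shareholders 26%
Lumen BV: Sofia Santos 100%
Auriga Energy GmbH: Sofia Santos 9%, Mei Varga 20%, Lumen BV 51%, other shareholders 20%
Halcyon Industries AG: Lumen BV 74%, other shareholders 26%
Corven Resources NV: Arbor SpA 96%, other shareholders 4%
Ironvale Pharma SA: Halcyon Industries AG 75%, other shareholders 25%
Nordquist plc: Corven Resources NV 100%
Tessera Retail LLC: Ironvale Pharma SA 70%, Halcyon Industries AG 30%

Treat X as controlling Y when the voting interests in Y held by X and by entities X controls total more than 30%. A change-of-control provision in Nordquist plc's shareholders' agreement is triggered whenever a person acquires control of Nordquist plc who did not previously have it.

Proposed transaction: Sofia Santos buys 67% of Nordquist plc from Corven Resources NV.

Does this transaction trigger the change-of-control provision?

The purchase adds only to Sofia's holdings (Corven's stake shrinks), so Sofia is the only person who could newly come to control Nordquist.
Sofia holds 100% of Lumen, so Sofia controls Lumen.
Sofia and Lumen together hold 9% + 51% = 60% of Auriga, so Sofia controls Auriga.
Lumen holds 74% of Halcyon, so Sofia controls Halcyon.
Halcyon holds 75% of Ironvale, so Sofia controls Ironvale.
Ironvale and Halcyon together hold 70% + 30% = 100% of Tessera, so Sofia controls Tessera.
Neither Sofia nor any entity Sofia controls holds any voting interest in Nordquist.
So before the transaction, Sofia does not control Nordquist.
After the purchase, Sofia holds 67% of Nordquist directly, and Corven's stake falls to 33%.
Sofia holds 67% of Nordquist, so Sofia controls Nordquist.
Sofia did not control Nordquist before and does after, so the clause is triggered.

Yes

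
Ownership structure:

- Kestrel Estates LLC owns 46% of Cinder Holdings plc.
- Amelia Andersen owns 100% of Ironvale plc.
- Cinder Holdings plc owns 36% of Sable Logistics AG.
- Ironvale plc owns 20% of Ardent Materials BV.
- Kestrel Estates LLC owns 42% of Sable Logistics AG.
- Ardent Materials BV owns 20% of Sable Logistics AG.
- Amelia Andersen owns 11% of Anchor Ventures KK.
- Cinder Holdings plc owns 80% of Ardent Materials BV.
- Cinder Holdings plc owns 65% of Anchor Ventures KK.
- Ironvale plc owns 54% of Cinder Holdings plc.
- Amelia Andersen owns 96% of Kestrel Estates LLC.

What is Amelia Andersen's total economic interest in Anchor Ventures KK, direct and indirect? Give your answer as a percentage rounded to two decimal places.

74.80%

Amelia reaches Anchor along 3 paths.
Via Kestrel → Cinder: 96% × 46% × 65% = 28.704%.
Via Ironvale → Cinder: 100% × 54% × 65% = 35.1%.
Direct stake: 11% = 11%.
Total: 28.704% + 35.1% + 11% = 74.804%.
Rounded: 74.80%.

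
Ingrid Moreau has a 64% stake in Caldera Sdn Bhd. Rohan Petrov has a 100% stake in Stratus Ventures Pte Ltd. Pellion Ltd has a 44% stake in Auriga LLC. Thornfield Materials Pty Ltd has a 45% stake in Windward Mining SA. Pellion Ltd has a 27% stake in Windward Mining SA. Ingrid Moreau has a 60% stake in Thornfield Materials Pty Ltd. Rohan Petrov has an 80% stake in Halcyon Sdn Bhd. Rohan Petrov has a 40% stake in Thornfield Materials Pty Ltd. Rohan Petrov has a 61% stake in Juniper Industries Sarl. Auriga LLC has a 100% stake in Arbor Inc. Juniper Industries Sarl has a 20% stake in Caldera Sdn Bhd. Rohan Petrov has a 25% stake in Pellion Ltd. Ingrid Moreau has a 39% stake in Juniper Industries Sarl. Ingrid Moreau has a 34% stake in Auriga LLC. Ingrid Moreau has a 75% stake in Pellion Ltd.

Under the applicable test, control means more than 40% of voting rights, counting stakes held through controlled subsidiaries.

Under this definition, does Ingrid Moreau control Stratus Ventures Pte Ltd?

No

Ingrid holds 75% of Pellion, so Ingrid controls Pellion.
Ingrid holds 60% of Thornfield, so Ingrid controls Thornfield.
Pellion and Ingrid together hold 44% + 34% = 78% of Auriga, so Ingrid controls Auriga.
Ingrid holds 64% of Caldera, so Ingrid controls Caldera.
Thornfield and Pellion together hold 45% + 27% = 72% of Windward, so Ingrid controls Windward.
Auriga holds 100% of Arbor, so Ingrid controls Arbor.
Neither Ingrid nor any entity Ingrid controls holds any voting interest in Stratus.
So Ingrid does not control Stratus.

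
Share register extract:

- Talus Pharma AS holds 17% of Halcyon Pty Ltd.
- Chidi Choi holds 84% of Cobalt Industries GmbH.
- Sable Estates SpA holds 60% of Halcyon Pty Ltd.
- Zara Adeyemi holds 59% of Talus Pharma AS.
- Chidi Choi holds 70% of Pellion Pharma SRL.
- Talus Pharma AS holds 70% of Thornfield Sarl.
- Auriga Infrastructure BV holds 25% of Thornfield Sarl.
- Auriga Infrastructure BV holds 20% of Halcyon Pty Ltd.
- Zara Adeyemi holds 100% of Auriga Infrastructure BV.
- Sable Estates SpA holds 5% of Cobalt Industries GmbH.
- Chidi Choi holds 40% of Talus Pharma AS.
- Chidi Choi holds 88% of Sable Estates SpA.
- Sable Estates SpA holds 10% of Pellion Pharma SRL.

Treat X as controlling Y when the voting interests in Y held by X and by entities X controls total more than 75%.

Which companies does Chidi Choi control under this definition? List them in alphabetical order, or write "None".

Chidi holds 88% of Sable, so Chidi controls Sable.
Sable and Chidi together hold 5% + 84% = 89% of Cobalt, so Chidi controls Cobalt.
Chidi and Sable together hold 70% + 10% = 80% of Pellion, so Chidi controls Pellion.
No other company's threshold is met.

Cobalt Industries GmbH, Pellion Pharma SRL, Sable Estates SpA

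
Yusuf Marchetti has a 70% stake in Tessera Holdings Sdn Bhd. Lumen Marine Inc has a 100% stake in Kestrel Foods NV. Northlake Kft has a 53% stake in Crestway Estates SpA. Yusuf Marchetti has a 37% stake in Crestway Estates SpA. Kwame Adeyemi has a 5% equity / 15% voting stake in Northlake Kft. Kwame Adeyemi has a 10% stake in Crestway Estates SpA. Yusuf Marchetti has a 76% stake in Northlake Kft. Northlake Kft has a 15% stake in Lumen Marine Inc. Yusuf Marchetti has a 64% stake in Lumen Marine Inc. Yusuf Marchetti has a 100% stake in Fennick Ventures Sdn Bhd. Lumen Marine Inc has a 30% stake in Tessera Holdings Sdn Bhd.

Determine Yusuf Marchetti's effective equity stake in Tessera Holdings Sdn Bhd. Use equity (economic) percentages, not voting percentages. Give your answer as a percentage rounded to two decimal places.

92.62%

Yusuf reaches Tessera along 3 paths.
Direct stake: 70% = 70%.
Via Lumen: 64% × 30% = 19.2%.
Via Northlake → Lumen: 76% × 15% × 30% = 3.42%.
Total: 70% + 19.2% + 3.42% = 92.62%.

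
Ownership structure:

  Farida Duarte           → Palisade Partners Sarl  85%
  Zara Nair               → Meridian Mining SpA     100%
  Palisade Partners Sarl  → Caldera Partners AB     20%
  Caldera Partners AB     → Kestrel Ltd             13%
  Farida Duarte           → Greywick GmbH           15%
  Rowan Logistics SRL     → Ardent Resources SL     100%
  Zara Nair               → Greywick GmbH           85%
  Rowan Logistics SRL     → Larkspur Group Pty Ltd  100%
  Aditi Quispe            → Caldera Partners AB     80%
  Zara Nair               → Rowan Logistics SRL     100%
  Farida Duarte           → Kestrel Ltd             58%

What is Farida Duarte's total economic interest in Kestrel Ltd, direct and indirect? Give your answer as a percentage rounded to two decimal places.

60.21%

Farida reaches Kestrel along 2 paths.
Via Palisade → Caldera: 85% × 20% × 13% = 2.21%.
Direct stake: 58% = 58%.
Total: 2.21% + 58% = 60.21%.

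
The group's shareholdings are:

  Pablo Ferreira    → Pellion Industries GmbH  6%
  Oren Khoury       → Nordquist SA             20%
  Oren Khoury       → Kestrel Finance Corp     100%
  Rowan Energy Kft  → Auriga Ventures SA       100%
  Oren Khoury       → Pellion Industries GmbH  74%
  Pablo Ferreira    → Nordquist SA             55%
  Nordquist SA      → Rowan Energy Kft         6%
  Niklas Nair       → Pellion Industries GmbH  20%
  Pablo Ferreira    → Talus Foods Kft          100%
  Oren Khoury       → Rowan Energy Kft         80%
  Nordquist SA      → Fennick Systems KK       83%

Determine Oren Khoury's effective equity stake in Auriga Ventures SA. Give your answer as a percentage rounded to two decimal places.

81.20%

Oren reaches Auriga along 2 paths.
Via Rowan: 80% × 100% = 80%.
Via Nordquist → Rowan: 20% × 6% × 100% = 1.2%.
Total: 80% + 1.2% = 81.2%.
Rounded: 81.20%.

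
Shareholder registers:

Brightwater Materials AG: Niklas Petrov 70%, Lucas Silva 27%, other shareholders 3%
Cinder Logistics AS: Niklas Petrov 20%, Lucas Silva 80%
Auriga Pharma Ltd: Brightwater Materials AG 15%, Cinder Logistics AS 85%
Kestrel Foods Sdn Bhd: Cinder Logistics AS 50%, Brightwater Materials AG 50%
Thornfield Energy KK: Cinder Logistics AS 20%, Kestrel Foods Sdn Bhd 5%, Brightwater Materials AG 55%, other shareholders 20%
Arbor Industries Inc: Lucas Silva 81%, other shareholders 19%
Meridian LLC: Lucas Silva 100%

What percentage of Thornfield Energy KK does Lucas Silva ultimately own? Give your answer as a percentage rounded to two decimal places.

Lucas reaches Thornfield along 4 paths.
Via Cinder: 80% × 20% = 16%.
Via Cinder → Kestrel: 80% × 50% × 5% = 2%.
Via Brightwater → Kestrel: 27% × 50% × 5% = 0.675%.
Via Brightwater: 27% × 55% = 14.85%.
Total: 16% + 2% + 0.675% + 14.85% = 33.525%.
Rounded: 33.53%.

33.53%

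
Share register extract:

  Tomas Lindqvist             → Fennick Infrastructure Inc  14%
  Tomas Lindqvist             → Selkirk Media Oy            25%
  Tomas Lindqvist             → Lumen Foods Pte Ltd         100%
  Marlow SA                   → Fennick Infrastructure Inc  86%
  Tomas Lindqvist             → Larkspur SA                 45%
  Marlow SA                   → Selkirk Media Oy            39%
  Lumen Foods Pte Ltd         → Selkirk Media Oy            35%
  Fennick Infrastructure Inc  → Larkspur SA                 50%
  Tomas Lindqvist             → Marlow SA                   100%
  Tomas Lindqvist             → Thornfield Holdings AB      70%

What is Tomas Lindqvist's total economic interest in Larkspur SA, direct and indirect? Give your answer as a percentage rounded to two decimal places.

95.00%

Tomas reaches Larkspur along 3 paths.
Via Fennick: 14% × 50% = 7%.
Via Marlow → Fennick: 100% × 86% × 50% = 43%.
Direct stake: 45% = 45%.
Total: 7% + 43% + 45% = 95%.
Rounded: 95.00%.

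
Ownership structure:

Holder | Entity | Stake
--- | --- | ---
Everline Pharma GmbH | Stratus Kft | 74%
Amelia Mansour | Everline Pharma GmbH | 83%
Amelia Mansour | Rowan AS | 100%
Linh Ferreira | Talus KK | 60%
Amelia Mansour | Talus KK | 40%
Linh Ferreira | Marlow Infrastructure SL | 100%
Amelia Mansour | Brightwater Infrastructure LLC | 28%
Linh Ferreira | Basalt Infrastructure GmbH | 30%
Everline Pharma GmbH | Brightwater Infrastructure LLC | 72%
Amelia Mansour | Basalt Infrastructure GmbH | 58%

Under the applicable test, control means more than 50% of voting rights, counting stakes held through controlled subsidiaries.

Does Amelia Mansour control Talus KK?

Amelia holds 58% of Basalt, so Amelia controls Basalt.
Amelia holds 83% of Everline, so Amelia controls Everline.
Everline holds 74% of Stratus, so Amelia controls Stratus.
Amelia holds 100% of Rowan, so Amelia controls Rowan.
Amelia and Everline together hold 28% + 72% = 100% of Brightwater, so Amelia controls Brightwater.
In Talus, Amelia's side holds only 40%, not > 50%.
So Amelia does not control Talus.

No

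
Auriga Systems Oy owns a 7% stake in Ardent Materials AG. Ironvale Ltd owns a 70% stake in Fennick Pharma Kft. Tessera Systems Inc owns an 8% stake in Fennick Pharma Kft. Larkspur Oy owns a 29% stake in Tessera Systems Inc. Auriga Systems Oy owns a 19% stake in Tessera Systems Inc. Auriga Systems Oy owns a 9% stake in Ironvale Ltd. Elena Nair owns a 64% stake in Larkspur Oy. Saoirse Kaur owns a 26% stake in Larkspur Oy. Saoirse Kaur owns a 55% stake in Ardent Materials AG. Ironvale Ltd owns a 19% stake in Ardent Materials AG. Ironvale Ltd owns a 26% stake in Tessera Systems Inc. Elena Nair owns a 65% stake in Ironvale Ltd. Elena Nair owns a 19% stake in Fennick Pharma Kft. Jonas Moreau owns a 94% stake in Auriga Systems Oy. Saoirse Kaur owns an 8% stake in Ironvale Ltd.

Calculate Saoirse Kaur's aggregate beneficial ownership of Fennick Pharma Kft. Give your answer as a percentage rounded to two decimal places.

6.37%

Saoirse reaches Fennick along 3 paths.
Via Larkspur → Tessera: 26% × 29% × 8% = 0.6032%.
Via Ironvale → Tessera: 8% × 26% × 8% = 0.1664%.
Via Ironvale: 8% × 70% = 5.6%.
Total: 0.6032% + 0.1664% + 5.6% = 6.3696%.
Rounded: 6.37%.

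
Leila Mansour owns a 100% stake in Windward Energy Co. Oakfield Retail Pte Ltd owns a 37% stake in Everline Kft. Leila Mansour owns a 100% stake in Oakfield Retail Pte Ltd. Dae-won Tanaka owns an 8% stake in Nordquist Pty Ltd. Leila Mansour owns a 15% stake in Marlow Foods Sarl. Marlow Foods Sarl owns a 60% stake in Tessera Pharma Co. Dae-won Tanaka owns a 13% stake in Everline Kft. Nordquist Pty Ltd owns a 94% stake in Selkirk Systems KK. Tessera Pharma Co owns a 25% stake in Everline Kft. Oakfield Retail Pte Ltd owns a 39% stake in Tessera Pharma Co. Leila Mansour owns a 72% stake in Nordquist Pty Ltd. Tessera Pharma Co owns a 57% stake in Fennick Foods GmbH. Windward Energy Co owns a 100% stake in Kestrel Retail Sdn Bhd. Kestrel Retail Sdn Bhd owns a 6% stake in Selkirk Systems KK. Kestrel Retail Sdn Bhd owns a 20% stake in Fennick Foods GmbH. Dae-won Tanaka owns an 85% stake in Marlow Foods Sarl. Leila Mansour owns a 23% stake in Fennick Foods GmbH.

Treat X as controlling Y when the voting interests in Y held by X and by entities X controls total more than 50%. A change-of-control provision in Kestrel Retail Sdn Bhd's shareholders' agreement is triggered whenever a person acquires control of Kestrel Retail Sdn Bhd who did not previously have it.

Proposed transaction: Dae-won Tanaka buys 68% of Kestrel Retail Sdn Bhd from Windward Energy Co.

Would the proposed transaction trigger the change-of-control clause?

Yes

The purchase adds only to Dae-won's holdings (Windward's stake shrinks), so Dae-won is the only person who could newly come to control Kestrel.
Dae-won holds 85% of Marlow, so Dae-won controls Marlow.
Marlow holds 60% of Tessera, so Dae-won controls Tessera.
Tessera holds 57% of Fennick, so Dae-won controls Fennick.
Neither Dae-won nor any entity Dae-won controls holds any voting interest in Kestrel.
So before the transaction, Dae-won does not control Kestrel.
After the purchase, Dae-won holds 68% of Kestrel directly, and Windward's stake falls to 32%.
Dae-won holds 68% of Kestrel, so Dae-won controls Kestrel.
Dae-won did not control Kestrel before and does after, so the clause is triggered.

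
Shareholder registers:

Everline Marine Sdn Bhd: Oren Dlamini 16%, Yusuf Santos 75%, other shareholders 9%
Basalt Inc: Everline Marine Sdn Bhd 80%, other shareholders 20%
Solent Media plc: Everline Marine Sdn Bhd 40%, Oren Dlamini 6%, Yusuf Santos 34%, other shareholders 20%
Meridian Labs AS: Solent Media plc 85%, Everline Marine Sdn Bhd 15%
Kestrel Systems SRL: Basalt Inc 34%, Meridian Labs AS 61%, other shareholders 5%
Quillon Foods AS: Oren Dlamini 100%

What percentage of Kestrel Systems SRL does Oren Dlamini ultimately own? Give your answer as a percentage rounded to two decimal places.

12.25%

Oren reaches Kestrel along 4 paths.
Via Everline → Basalt: 16% × 80% × 34% = 4.352%.
Via Everline → Solent → Meridian: 16% × 40% × 85% × 61% = 3.3184%.
Via Solent → Meridian: 6% × 85% × 61% = 3.111%.
Via Everline → Meridian: 16% × 15% × 61% = 1.464%.
Total: 4.352% + 3.3184% + 3.111% + 1.464% = 12.2454%.
Rounded: 12.25%.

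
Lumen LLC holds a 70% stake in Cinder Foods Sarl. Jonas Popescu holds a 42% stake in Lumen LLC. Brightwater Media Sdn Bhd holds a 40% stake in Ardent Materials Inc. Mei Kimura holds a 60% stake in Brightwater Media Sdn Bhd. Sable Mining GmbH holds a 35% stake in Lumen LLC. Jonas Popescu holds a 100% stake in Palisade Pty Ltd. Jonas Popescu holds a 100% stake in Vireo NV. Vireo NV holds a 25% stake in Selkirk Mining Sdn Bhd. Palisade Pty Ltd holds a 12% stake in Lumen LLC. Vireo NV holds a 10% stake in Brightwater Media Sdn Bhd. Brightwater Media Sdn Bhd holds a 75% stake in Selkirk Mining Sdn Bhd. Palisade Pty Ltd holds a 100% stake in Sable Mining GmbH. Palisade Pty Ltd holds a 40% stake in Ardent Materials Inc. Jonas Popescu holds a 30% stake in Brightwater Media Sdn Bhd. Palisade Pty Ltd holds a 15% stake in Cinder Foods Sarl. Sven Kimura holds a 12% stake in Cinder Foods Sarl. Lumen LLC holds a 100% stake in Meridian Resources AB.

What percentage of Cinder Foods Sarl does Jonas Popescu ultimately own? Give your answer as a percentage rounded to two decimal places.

77.30%

Jonas reaches Cinder along 4 paths.
Via Palisade: 100% × 15% = 15%.
Via Palisade → Sable → Lumen: 100% × 100% × 35% × 70% = 24.5%.
Via Lumen: 42% × 70% = 29.4%.
Via Palisade → Lumen: 100% × 12% × 70% = 8.4%.
Total: 15% + 24.5% + 29.4% + 8.4% = 77.3%.
Rounded: 77.30%.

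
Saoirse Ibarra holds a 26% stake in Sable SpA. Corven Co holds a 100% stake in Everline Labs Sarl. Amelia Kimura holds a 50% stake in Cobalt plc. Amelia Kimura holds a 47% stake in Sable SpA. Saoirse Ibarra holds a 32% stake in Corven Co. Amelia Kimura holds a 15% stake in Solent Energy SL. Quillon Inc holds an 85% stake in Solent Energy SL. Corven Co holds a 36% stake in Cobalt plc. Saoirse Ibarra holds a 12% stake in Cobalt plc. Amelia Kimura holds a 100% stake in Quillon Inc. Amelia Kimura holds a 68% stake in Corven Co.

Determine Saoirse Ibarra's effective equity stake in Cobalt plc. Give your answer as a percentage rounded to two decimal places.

23.52%

Saoirse reaches Cobalt along 2 paths.
Direct stake: 12% = 12%.
Via Corven: 32% × 36% = 11.52%.
Total: 12% + 11.52% = 23.52%.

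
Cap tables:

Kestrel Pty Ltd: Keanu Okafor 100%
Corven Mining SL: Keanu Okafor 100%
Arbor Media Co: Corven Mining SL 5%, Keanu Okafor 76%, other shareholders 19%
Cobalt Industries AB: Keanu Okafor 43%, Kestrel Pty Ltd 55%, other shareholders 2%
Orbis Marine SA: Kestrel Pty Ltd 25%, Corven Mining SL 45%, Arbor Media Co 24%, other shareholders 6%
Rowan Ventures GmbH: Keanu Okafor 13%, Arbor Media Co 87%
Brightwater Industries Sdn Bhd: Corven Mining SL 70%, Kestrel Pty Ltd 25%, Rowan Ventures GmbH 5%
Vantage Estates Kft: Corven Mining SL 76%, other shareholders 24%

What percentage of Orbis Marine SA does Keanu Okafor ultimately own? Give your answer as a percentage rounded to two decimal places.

89.44%

Keanu reaches Orbis along 4 paths.
Via Kestrel: 100% × 25% = 25%.
Via Corven: 100% × 45% = 45%.
Via Corven → Arbor: 100% × 5% × 24% = 1.2%.
Via Arbor: 76% × 24% = 18.24%.
Total: 25% + 45% + 1.2% + 18.24% = 89.44%.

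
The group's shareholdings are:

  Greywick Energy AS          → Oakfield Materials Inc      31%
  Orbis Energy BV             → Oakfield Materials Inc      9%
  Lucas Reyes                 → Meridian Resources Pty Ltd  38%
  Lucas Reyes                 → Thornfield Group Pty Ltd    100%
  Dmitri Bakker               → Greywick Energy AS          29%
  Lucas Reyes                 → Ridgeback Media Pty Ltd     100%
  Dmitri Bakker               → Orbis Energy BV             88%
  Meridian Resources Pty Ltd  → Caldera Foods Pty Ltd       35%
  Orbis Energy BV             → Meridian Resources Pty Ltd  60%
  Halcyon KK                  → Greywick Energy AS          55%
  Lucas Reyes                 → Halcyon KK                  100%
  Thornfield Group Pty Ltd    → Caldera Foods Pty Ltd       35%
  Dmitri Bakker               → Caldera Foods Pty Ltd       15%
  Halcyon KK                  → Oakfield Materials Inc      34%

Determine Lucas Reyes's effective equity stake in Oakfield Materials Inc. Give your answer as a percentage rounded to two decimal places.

Lucas reaches Oakfield along 2 paths.
Via Halcyon: 100% × 34% = 34%.
Via Halcyon → Greywick: 100% × 55% × 31% = 17.05%.
Total: 34% + 17.05% = 51.05%.

51.05%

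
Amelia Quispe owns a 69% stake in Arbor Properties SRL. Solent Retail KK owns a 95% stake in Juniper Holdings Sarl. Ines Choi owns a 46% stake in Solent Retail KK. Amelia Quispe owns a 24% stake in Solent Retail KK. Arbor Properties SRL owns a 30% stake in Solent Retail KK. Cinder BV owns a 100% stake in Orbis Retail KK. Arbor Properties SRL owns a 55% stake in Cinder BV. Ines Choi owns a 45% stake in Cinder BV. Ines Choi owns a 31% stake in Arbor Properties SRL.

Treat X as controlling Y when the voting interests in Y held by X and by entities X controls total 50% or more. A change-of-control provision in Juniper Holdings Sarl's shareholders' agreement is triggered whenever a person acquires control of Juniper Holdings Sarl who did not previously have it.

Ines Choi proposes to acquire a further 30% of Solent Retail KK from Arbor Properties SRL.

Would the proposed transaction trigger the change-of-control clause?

Yes

The purchase adds only to Ines's holdings (Arbor's stake shrinks), so Ines is the only person who could newly come to control Juniper.
Ines's largest direct stake is 46% in Solent, which does not meet the threshold, so Ines controls no company.
Neither Ines nor any entity Ines controls holds any voting interest in Juniper.
So before the transaction, Ines does not control Juniper.
After the purchase, Ines's direct stake in Solent rises to 46% + 30% = 76%, and Arbor's stake falls to 0%.
Ines holds 76% of Solent, so Ines controls Solent.
Solent holds 95% of Juniper, so Ines controls Juniper.
Ines did not control Juniper before and does after, so the clause is triggered.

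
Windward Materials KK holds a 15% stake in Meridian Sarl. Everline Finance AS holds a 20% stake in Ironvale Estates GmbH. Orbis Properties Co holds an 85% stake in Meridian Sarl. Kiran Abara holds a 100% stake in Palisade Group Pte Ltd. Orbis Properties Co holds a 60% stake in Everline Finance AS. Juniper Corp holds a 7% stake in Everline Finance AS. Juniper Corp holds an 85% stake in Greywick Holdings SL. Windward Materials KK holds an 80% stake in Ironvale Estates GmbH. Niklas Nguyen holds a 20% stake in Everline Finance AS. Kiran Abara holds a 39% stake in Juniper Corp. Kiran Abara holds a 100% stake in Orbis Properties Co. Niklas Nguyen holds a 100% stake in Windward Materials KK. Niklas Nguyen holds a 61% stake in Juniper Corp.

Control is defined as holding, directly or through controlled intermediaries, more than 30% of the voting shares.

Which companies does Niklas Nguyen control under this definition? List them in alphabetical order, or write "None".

Niklas holds 61% of Juniper, so Niklas controls Juniper.
Niklas holds 100% of Windward, so Niklas controls Windward.
Windward holds 80% of Ironvale, so Niklas controls Ironvale.
Juniper holds 85% of Greywick, so Niklas controls Greywick.
No other company's threshold is met.

Greywick Holdings SL, Ironvale Estates GmbH, Juniper Corp, Windward Materials KK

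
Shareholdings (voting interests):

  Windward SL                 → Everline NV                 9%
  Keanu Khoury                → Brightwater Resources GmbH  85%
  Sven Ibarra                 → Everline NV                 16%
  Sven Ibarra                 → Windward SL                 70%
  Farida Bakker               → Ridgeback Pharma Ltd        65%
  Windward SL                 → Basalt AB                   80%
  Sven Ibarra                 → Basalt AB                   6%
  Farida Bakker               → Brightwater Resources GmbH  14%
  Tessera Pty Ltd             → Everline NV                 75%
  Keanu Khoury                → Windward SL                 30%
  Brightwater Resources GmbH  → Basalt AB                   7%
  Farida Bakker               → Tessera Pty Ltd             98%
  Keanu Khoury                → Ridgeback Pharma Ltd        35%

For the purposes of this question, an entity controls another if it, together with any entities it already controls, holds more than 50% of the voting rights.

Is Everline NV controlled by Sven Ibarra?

No

Sven holds 70% of Windward, so Sven controls Windward.
Sven and Windward together hold 6% + 80% = 86% of Basalt, so Sven controls Basalt.
In Everline, Sven's side holds only 16% + 9% = 25%, not > 50%.
So Sven does not control Everline.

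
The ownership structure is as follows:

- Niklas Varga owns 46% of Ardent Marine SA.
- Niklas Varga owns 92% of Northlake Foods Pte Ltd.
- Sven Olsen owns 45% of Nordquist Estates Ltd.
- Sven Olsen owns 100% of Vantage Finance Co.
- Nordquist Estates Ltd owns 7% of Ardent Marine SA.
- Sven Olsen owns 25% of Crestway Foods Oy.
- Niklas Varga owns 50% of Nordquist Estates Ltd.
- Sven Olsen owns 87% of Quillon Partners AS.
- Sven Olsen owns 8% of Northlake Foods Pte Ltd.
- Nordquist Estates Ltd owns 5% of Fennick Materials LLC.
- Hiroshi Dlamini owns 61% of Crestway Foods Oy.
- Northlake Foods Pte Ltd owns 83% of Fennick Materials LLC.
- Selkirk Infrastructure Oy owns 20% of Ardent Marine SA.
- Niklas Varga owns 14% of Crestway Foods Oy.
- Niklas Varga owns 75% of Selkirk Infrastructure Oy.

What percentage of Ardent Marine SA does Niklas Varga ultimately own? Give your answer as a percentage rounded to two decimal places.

64.50%

Niklas reaches Ardent along 3 paths.
Direct stake: 46% = 46%.
Via Selkirk: 75% × 20% = 15%.
Via Nordquist: 50% × 7% = 3.5%.
Total: 46% + 15% + 3.5% = 64.5%.
Rounded: 64.50%.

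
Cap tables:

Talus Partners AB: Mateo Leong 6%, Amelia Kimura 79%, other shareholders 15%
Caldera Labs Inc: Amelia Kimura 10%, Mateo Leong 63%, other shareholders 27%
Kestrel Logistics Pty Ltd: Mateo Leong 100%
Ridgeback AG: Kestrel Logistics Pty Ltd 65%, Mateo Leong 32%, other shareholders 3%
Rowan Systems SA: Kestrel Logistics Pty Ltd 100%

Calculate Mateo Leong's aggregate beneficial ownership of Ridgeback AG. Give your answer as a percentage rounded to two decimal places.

Mateo reaches Ridgeback along 2 paths.
Via Kestrel: 100% × 65% = 65%.
Direct stake: 32% = 32%.
Total: 65% + 32% = 97%.
Rounded: 97.00%.

97.00%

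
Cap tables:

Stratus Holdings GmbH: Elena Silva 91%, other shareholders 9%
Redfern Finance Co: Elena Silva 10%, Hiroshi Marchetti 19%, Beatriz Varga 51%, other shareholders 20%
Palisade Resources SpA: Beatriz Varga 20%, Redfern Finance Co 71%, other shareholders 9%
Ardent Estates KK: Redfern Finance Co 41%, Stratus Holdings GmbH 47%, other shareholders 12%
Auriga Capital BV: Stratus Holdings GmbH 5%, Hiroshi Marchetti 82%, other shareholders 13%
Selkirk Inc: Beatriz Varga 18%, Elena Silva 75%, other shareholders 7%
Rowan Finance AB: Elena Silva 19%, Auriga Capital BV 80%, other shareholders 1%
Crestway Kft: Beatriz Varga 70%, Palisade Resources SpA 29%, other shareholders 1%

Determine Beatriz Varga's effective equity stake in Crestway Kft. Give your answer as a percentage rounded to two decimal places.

Beatriz reaches Crestway along 3 paths.
Direct stake: 70% = 70%.
Via Palisade: 20% × 29% = 5.8%.
Via Redfern → Palisade: 51% × 71% × 29% = 10.5009%.
Total: 70% + 5.8% + 10.5009% = 86.3009%.
Rounded: 86.30%.

86.30%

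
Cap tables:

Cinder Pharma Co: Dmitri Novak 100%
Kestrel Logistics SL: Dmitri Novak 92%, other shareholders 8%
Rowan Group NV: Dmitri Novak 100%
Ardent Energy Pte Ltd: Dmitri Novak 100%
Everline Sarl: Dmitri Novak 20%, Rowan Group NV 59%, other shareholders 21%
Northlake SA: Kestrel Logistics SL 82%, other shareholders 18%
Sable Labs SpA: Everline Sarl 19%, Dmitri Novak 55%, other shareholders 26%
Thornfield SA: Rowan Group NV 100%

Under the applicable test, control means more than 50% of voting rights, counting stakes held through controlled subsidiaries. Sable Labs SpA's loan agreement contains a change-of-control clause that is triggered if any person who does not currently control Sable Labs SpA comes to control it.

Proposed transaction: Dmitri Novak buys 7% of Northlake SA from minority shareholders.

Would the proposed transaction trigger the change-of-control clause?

No

The purchase changes only Dmitri's holdings, so Dmitri is the only person who could newly come to control Sable.
Dmitri holds 100% of Rowan, so Dmitri controls Rowan.
Dmitri and Rowan together hold 20% + 59% = 79% of Everline, so Dmitri controls Everline.
Everline and Dmitri together hold 19% + 55% = 74% of Sable, so Dmitri controls Sable.
So Dmitri already controls Sable before the transaction.
After the purchase, Dmitri holds 7% of Northlake directly.
Dmitri controlled Sable already, so this is not a new person acquiring control; every other person's position is unchanged or reduced.
No new person acquires control, so the clause is not triggered.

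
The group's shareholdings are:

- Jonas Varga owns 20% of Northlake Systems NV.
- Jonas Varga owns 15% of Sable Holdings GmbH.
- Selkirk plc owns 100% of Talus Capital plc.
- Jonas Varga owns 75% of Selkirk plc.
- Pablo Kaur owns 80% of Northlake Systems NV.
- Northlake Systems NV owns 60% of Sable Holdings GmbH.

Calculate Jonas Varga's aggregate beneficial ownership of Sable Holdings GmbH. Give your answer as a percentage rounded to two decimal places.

Jonas reaches Sable along 2 paths.
Via Northlake: 20% × 60% = 12%.
Direct stake: 15% = 15%.
Total: 12% + 15% = 27%.
Rounded: 27.00%.

27.00%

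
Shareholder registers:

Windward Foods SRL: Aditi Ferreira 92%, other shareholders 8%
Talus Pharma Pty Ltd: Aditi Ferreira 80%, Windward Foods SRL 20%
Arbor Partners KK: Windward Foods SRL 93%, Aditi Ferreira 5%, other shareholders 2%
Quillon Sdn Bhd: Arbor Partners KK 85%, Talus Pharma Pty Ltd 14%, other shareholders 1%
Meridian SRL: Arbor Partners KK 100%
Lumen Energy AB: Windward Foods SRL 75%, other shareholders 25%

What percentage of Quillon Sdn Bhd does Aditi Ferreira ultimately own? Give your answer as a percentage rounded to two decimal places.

90.75%

Aditi reaches Quillon along 4 paths.
Via Windward → Arbor: 92% × 93% × 85% = 72.726%.
Via Arbor: 5% × 85% = 4.25%.
Via Talus: 80% × 14% = 11.2%.
Via Windward → Talus: 92% × 20% × 14% = 2.576%.
Total: 72.726% + 4.25% + 11.2% + 2.576% = 90.752%.
Rounded: 90.75%.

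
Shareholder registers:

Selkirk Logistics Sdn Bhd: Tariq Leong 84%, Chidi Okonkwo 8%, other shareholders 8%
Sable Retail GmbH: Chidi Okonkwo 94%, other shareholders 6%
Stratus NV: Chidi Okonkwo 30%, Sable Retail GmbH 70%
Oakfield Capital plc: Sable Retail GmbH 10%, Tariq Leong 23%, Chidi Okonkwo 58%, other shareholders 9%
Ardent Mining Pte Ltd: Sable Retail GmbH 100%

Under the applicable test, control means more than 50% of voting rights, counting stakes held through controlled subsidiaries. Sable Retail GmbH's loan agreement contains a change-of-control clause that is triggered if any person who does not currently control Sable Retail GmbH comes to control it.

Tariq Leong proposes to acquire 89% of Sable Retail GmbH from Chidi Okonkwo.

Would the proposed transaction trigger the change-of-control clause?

Yes

The purchase adds only to Tariq's holdings (Chidi's stake shrinks), so Tariq is the only person who could newly come to control Sable.
Tariq holds 84% of Selkirk, so Tariq controls Selkirk.
Neither Tariq nor any entity Tariq controls holds any voting interest in Sable.
So before the transaction, Tariq does not control Sable.
After the purchase, Tariq holds 89% of Sable directly, and Chidi's stake falls to 5%.
Tariq holds 89% of Sable, so Tariq controls Sable.
Tariq did not control Sable before and does after, so the clause is triggered.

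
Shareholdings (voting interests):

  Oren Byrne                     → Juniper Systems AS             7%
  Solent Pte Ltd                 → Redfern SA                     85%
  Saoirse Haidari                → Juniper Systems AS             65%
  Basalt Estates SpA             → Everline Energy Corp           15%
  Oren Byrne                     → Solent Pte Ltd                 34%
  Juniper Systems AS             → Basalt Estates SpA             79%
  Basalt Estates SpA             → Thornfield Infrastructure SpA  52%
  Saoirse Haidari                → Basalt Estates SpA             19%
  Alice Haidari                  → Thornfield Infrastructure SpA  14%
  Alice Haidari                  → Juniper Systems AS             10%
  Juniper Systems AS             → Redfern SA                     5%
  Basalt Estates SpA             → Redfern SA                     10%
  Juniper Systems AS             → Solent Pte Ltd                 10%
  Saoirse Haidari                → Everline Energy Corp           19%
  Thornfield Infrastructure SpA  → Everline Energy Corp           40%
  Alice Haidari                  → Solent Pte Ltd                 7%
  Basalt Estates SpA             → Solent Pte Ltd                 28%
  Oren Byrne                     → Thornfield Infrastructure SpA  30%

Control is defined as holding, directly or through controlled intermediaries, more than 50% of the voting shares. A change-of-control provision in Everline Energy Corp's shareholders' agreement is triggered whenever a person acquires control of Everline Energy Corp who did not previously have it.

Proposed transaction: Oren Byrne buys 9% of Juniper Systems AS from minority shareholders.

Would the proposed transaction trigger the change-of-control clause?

The purchase changes only Oren's holdings, so Oren is the only person who could newly come to control Everline.
Oren's largest direct stake is 34% in Solent, which does not meet the threshold, so Oren controls no company.
Neither Oren nor any entity Oren controls holds any voting interest in Everline.
So before the transaction, Oren does not control Everline.
After the purchase, Oren's direct stake in Juniper rises to 7% + 9% = 16%.
Oren's side now holds 16% of Juniper, not > 50%, so Oren still does not control Juniper.
After the transaction, neither Oren nor any entity Oren controls holds a voting interest in Everline, so Oren still does not control it.
No new person acquires control, so the clause is not triggered.

No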